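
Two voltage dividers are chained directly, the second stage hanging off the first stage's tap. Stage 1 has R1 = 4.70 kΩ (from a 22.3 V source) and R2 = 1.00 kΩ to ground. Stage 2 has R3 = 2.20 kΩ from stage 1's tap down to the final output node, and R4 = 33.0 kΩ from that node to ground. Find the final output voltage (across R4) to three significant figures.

Stage 2 presents R3+R4 = 35.20 kΩ as a load on stage 1's tap.
Stage 1's lower leg becomes R2‖(R3+R4) = 0.9724 kΩ, so V_mid = 22.3 × 0.9724/5.672 = 3.823 V.
Stage 2 is itself unloaded: V_out = V_mid × R4/(R3+R4) = 3.823 × 33.0/35.20 = 3.58 V.

V_out ≈ 3.58 V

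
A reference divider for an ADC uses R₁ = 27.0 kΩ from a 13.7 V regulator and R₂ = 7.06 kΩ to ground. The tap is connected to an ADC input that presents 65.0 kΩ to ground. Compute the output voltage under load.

V_out ≈ 2.61 V

The load sits in parallel with R₂: R₂‖R_L = (7.06 × 65.0) / (7.06 + 65.0) = 6.368 kΩ.
V_out = 13.7 × 6.368 / (27.0 + 6.368) = 13.7 × 6.368/33.37 = 2.61 V.
(Unloaded it would have been 2.84 V.)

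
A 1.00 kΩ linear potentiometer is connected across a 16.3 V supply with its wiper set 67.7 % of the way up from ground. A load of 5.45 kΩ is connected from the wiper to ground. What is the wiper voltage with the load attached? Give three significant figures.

V ≈ 10.6 V

The wiper splits the pot into (1−α)R = 323.0 Ω above and αR = 677.0 Ω below.
Lower section ‖ load = 602.2 Ω.
V_wiper = 16.3 × 602.2/(323.0 + 602.2) = 10.6 V.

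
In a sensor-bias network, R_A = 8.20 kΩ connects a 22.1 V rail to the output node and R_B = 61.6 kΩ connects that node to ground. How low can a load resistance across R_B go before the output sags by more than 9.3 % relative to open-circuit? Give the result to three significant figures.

R_L(min) ≈ 70.6 kΩ

Output resistance R_th = R_A‖R_B = (8.20 × 61.6)/69.80 = 7.237 kΩ.
The fractional drop is R_th/(R_th + R_L); requiring this ≤ 0.0930 gives R_L ≥ R_th(1/0.0930 − 1) = 7.237 × 9.753 = 70.6 kΩ.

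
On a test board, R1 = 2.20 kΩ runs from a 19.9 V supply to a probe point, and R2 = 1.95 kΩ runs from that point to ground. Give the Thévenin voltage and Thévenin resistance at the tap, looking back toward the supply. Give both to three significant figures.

V_th = 9.35 V, R_th = 1.03 kΩ

V_th is the open-circuit tap voltage: 19.9 × 1.95/(2.20 + 1.95) = 9.35 V.
With the supply zeroed, R1 and R2 appear in parallel from the tap: R_th = R1‖R2 = (2.20 × 1.95)/4.150 = 1.03 kΩ.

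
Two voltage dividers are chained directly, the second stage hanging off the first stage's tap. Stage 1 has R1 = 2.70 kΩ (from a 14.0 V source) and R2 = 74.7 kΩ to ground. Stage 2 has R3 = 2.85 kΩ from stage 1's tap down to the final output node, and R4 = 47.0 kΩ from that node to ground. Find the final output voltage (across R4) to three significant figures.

Stage 2 presents R3+R4 = 49.85 kΩ as a load on stage 1's tap.
Stage 1's lower leg becomes R2‖(R3+R4) = 29.90 kΩ, so V_mid = 14.0 × 29.90/32.60 = 12.84 V.
Stage 2 is itself unloaded: V_out = V_mid × R4/(R3+R4) = 12.84 × 47.0/49.85 = 12.1 V.

V_out ≈ 12.1 V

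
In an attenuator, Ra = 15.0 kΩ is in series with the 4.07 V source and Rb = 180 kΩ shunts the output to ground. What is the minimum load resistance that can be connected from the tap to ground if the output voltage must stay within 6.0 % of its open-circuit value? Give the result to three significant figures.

Output resistance R_th = Ra‖Rb = (15.0 × 180)/195.0 = 13.85 kΩ.
The fractional drop is R_th/(R_th + R_L); requiring this ≤ 0.0600 gives R_L ≥ R_th(1/0.0600 − 1) = 13.85 × 15.67 = 217 kΩ.

R_L(min) ≈ 217 kΩ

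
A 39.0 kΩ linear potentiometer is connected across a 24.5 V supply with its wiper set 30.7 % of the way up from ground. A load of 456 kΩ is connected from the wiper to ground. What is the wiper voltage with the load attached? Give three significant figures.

The wiper splits the pot into (1−α)R = 27.03 kΩ above and αR = 11.97 kΩ below.
Lower section ‖ load = 11.67 kΩ.
V_wiper = 24.5 × 11.67/(27.03 + 11.67) = 7.39 V.

V ≈ 7.39 V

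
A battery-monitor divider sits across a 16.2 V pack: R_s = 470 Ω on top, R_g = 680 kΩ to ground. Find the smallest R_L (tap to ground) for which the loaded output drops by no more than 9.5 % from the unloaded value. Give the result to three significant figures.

Output resistance R_th = R_s‖R_g = (470 × 680000)/680500 = 469.7 Ω.
The fractional drop is R_th/(R_th + R_L); requiring this ≤ 0.0950 gives R_L ≥ R_th(1/0.0950 − 1) = 469.7 × 9.526 = 4.47 kΩ.

R_L(min) ≈ 4.47 kΩ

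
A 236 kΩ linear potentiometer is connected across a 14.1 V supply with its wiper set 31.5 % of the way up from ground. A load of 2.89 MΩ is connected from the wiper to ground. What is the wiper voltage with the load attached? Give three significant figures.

The wiper splits the pot into (1−α)R = 161.7 kΩ above and αR = 74.34 kΩ below.
Lower section ‖ load = 72.48 kΩ.
V_wiper = 14.1 × 72.48/(161.7 + 72.48) = 4.36 V.

V ≈ 4.36 V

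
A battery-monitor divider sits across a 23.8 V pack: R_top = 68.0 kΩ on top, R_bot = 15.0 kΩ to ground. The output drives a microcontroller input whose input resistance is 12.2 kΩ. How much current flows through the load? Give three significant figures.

R_bot‖R_L = 6.728 kΩ; V_out = 23.8 × 6.728/74.73 = 2.143 V.
I_L = V_out / R_L = 2.143 / 12.2 kΩ = 0.176 mA.

I_L ≈ 0.176 mA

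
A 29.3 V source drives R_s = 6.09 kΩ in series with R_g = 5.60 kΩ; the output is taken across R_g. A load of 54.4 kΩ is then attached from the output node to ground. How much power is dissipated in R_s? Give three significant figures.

P ≈ 41.9 mW

Total resistance from the source is R_s + (R_g‖R_L) = 11.17 kΩ, so I = 29.3/11.17 kΩ = 2.624 mA.
P = I²·R_s = (2.624 mA)² × 6.09 kΩ = 41.9 mW.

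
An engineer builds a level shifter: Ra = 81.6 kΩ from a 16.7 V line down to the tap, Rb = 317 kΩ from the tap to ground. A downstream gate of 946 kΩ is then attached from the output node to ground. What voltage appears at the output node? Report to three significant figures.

The load sits in parallel with Rb: Rb‖R_L = (317 × 946) / (317 + 946) = 237.4 kΩ.
V_out = 16.7 × 237.4 / (81.6 + 237.4) = 16.7 × 237.4/319.0 = 12.4 V.
(Unloaded it would have been 13.3 V.)

V_out ≈ 12.4 V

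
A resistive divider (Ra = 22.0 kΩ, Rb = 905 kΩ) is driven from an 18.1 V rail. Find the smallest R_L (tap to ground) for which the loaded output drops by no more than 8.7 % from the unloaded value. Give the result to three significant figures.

Output resistance R_th = Ra‖Rb = (22.0 × 905)/927.0 = 21.48 kΩ.
The fractional drop is R_th/(R_th + R_L); requiring this ≤ 0.0870 gives R_L ≥ R_th(1/0.0870 − 1) = 21.48 × 10.49 = 225 kΩ.

R_L(min) ≈ 225 kΩ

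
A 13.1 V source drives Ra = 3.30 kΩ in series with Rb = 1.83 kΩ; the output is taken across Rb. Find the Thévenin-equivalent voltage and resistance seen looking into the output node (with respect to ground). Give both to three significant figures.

V_th = 4.67 V, R_th = 1.18 kΩ

V_th is the open-circuit tap voltage: 13.1 × 1.83/(3.30 + 1.83) = 4.67 V.
With the supply zeroed, Ra and Rb appear in parallel from the tap: R_th = Ra‖Rb = (3.30 × 1.83)/5.130 = 1.18 kΩ.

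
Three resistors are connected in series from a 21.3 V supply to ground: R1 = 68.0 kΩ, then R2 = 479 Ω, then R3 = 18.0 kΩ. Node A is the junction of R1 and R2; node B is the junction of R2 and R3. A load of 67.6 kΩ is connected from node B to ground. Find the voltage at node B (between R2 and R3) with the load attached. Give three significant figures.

At node B, R3 is in parallel with the load: R3‖R_L = 14210 Ω.
Below node A the resistance is R2 + (R3‖R_L) = 14690 Ω, so V_A = 21.3 × 14690/82690 = 3.785 V.
Then V_B = V_A × (R3‖R_L)/(R2 + R3‖R_L) = 3.785 × 14210/14690 = 3.66 V.

V ≈ 3.66 V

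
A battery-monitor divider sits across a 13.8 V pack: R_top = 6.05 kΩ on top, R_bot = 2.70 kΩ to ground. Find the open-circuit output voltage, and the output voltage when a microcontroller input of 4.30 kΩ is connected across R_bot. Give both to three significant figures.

Open-circuit: V = 13.8 × 2.70/(6.05 + 2.70) = 4.26 V.
With the load, R_bot becomes R_bot‖R_L = 1.659 kΩ, so V = 13.8 × 1.659/7.709 = 2.97 V.

Unloaded: 4.26 V; loaded: 2.97 V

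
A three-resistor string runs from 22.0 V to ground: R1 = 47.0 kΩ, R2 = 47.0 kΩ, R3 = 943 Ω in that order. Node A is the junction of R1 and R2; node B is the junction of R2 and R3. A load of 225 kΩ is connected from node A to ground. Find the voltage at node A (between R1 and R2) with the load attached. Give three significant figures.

V ≈ 10.0 V

Below node A the series string R2+R3 = 47940 Ω sits in parallel with the 225000 Ω load: 39520 Ω.
V_A = 22.0 × 39520/(47000 + 39520) = 10.0 V.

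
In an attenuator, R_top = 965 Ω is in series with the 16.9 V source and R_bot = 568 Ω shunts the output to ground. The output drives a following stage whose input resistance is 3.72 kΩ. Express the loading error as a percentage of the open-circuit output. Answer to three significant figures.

Unloaded V = 16.9 × 568/1533 = 6.2617 V.
Loaded: R_bot‖R_L = 492.8 Ω, giving V = 16.9 × 492.8/1458 = 5.7126 V.
Drop = (6.2617 − 5.7126) / 6.2617 = 8.77 %.

8.77 %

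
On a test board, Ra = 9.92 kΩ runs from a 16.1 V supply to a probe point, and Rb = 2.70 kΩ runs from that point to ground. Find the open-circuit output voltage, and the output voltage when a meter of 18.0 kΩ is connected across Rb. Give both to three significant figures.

Open-circuit: V = 16.1 × 2.70/(9.92 + 2.70) = 3.44 V.
With the load, Rb becomes Rb‖R_L = 2.348 kΩ, so V = 16.1 × 2.348/12.27 = 3.08 V.

Unloaded: 3.44 V; loaded: 3.08 V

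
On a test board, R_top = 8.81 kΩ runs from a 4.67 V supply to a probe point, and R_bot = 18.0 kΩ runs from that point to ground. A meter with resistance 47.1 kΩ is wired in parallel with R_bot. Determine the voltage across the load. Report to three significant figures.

V_out ≈ 2.79 V

The load sits in parallel with R_bot: R_bot‖R_L = (18.0 × 47.1) / (18.0 + 47.1) = 13.02 kΩ.
V_out = 4.67 × 13.02 / (8.81 + 13.02) = 4.67 × 13.02/21.83 = 2.79 V.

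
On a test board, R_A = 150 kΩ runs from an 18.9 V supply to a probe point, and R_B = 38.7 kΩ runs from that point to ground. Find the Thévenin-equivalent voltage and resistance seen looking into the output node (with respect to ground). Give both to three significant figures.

V_th = 3.88 V, R_th = 30.8 kΩ

V_th is the open-circuit tap voltage: 18.9 × 38.7/(150 + 38.7) = 3.88 V.
With the supply zeroed, R_A and R_B appear in parallel from the tap: R_th = R_A‖R_B = (150 × 38.7)/188.7 = 30.8 kΩ.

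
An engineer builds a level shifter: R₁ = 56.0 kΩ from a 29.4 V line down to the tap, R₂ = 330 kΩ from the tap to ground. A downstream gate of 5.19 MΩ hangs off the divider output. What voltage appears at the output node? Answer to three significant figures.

The load sits in parallel with R₂: R₂‖R_L = (330 × 5190) / (330 + 5190) = 310.3 kΩ.
V_out = 29.4 × 310.3 / (56.0 + 310.3) = 29.4 × 310.3/366.3 = 24.9 V.

V_out ≈ 24.9 V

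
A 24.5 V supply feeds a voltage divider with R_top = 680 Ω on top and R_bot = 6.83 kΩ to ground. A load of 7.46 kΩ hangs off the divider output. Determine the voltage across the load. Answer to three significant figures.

The load sits in parallel with R_bot: R_bot‖R_L = (6830 × 7460) / (6830 + 7460) = 3566 Ω.
V_out = 24.5 × 3566 / (680 + 3566) = 24.5 × 3566/4246 = 20.6 V.

V_out ≈ 20.6 V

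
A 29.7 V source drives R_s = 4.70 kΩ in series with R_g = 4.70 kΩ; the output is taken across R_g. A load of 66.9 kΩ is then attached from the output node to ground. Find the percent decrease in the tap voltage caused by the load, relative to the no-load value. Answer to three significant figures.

3.39 %

The divider's output (Thévenin) resistance is R_s‖R_g = 2.350 kΩ.
Fractional drop under load = R_th/(R_th + R_L) = 2.350 / (2.350 + 66.9) = 0.03394.
So the output falls by 3.39 %.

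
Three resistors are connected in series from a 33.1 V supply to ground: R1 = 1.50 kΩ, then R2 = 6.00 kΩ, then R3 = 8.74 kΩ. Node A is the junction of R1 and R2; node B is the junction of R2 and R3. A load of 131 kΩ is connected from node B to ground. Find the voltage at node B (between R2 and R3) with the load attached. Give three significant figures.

At node B, R3 is in parallel with the load: R3‖R_L = 8.193 kΩ.
Below node A the resistance is R2 + (R3‖R_L) = 14.19 kΩ, so V_A = 33.1 × 14.19/15.69 = 29.94 V.
Then V_B = V_A × (R3‖R_L)/(R2 + R3‖R_L) = 29.94 × 8.193/14.19 = 17.3 V.

V ≈ 17.3 V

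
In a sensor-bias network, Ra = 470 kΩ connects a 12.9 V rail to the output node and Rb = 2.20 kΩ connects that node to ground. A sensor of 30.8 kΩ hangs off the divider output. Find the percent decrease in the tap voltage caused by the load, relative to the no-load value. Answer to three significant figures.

6.64 %

The divider's output (Thévenin) resistance is Ra‖Rb = 2.190 kΩ.
Fractional drop under load = R_th/(R_th + R_L) = 2.190 / (2.190 + 30.8) = 0.06638.
So the output falls by 6.64 %.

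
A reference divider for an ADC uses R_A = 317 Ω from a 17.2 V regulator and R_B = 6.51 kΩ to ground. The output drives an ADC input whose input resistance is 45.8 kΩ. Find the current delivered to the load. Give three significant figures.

R_B‖R_L = 5700 Ω; V_out = 17.2 × 5700/6017 = 16.29 V.
I_L = V_out / R_L = 16.29 / 45.8 kΩ = 0.356 mA.

I_L ≈ 0.356 mA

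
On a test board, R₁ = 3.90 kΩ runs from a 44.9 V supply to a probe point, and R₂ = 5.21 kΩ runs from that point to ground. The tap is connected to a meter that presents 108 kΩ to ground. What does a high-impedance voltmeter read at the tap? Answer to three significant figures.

V_out ≈ 25.2 V

The load sits in parallel with R₂: R₂‖R_L = (5.21 × 108) / (5.21 + 108) = 4.970 kΩ.
V_out = 44.9 × 4.970 / (3.90 + 4.970) = 44.9 × 4.970/8.870 = 25.2 V.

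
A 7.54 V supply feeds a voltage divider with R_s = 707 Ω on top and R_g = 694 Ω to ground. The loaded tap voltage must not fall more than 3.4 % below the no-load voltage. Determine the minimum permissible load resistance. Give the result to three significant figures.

Output resistance R_th = R_s‖R_g = (707 × 694)/1401 = 350.2 Ω.
The fractional drop is R_th/(R_th + R_L); requiring this ≤ 0.0340 gives R_L ≥ R_th(1/0.0340 − 1) = 350.2 × 28.41 = 9.95 kΩ.

R_L(min) ≈ 9.95 kΩ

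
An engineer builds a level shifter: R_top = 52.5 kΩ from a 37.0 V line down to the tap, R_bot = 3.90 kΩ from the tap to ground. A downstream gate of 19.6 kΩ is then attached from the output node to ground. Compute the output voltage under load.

The load sits in parallel with R_bot: R_bot‖R_L = (3.90 × 19.6) / (3.90 + 19.6) = 3.253 kΩ.
V_out = 37.0 × 3.253 / (52.5 + 3.253) = 37.0 × 3.253/55.75 = 2.16 V.
(Unloaded it would have been 2.56 V.)

V_out ≈ 2.16 V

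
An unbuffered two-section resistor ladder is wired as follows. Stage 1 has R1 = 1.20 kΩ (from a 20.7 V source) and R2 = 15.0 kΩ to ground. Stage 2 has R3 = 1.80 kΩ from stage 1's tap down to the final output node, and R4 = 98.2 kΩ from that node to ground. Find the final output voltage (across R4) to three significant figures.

Stage 2 presents R3+R4 = 100.0 kΩ as a load on stage 1's tap.
Stage 1's lower leg becomes R2‖(R3+R4) = 13.04 kΩ, so V_mid = 20.7 × 13.04/14.24 = 18.96 V.
Stage 2 is itself unloaded: V_out = V_mid × R4/(R3+R4) = 18.96 × 98.2/100.0 = 18.6 V.

V_out ≈ 18.6 V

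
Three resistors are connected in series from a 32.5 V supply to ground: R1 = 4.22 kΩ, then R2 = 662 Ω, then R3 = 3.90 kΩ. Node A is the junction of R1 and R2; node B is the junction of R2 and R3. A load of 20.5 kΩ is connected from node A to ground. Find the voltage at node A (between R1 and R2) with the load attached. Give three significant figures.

Below node A the series string R2+R3 = 4562 Ω sits in parallel with the 20500 Ω load: 3732 Ω.
V_A = 32.5 × 3732/(4220 + 3732) = 15.3 V.

V ≈ 15.3 V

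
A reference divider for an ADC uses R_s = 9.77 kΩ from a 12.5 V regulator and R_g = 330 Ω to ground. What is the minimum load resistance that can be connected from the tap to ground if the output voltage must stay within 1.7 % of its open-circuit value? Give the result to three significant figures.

R_L(min) ≈ 18.5 kΩ

Output resistance R_th = R_s‖R_g = (9770 × 330)/10100 = 319.2 Ω.
The fractional drop is R_th/(R_th + R_L); requiring this ≤ 0.0170 gives R_L ≥ R_th(1/0.0170 − 1) = 319.2 × 57.82 = 18.5 kΩ.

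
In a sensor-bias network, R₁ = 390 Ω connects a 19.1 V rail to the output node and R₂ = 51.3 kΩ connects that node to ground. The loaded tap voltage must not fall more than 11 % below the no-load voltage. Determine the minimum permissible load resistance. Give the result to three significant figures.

R_L(min) ≈ 3.13 kΩ

Output resistance R_th = R₁‖R₂ = (390 × 51300)/51690 = 387.1 Ω.
The fractional drop is R_th/(R_th + R_L); requiring this ≤ 0.110 gives R_L ≥ R_th(1/0.110 − 1) = 387.1 × 8.091 = 3.13 kΩ.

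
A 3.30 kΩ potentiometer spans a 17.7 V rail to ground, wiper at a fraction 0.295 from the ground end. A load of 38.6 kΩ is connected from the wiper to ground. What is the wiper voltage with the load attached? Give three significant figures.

V ≈ 5.13 V

The wiper splits the pot into (1−α)R = 2327 Ω above and αR = 973.5 Ω below.
Lower section ‖ load = 949.6 Ω.
V_wiper = 17.7 × 949.6/(2327 + 949.6) = 5.13 V.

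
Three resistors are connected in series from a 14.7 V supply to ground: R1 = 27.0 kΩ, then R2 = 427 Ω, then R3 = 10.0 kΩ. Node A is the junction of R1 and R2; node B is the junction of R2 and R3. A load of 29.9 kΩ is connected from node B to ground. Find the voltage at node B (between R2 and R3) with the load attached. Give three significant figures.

V ≈ 3.15 V

At node B, R3 is in parallel with the load: R3‖R_L = 7494 Ω.
Below node A the resistance is R2 + (R3‖R_L) = 7921 Ω, so V_A = 14.7 × 7921/34920 = 3.334 V.
Then V_B = V_A × (R3‖R_L)/(R2 + R3‖R_L) = 3.334 × 7494/7921 = 3.15 V.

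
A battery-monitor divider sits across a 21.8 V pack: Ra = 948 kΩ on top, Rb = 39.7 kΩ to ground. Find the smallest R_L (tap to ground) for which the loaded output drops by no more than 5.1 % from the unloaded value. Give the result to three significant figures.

Output resistance R_th = Ra‖Rb = (948 × 39.7)/987.7 = 38.10 kΩ.
The fractional drop is R_th/(R_th + R_L); requiring this ≤ 0.0510 gives R_L ≥ R_th(1/0.0510 − 1) = 38.10 × 18.61 = 709 kΩ.

R_L(min) ≈ 709 kΩ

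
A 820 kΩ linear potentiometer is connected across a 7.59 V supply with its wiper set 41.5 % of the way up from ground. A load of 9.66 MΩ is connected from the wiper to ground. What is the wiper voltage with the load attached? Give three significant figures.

V ≈ 3.09 V

The wiper splits the pot into (1−α)R = 479.7 kΩ above and αR = 340.3 kΩ below.
Lower section ‖ load = 328.7 kΩ.
V_wiper = 7.59 × 328.7/(479.7 + 328.7) = 3.09 V.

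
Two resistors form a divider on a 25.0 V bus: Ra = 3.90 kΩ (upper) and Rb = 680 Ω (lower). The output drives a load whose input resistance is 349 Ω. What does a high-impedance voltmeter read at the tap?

V_out ≈ 1.40 V

The load sits in parallel with Rb: Rb‖R_L = (680 × 349) / (680 + 349) = 230.6 Ω.
V_out = 25.0 × 230.6 / (3900 + 230.6) = 25.0 × 230.6/4131 = 1.40 V.
(Unloaded it would have been 3.71 V.)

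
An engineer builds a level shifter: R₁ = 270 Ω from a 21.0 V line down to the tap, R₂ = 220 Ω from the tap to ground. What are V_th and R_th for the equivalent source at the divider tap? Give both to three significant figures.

V_th = 9.43 V, R_th = 121 Ω

V_th is the open-circuit tap voltage: 21.0 × 220/(270 + 220) = 9.43 V.
With the supply zeroed, R₁ and R₂ appear in parallel from the tap: R_th = R₁‖R₂ = (270 × 220)/490.0 = 121 Ω.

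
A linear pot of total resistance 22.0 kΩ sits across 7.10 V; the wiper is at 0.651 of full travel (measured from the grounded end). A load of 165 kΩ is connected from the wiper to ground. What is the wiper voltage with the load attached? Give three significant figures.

V ≈ 4.49 V

The wiper splits the pot into (1−α)R = 7.678 kΩ above and αR = 14.32 kΩ below.
Lower section ‖ load = 13.18 kΩ.
V_wiper = 7.10 × 13.18/(7.678 + 13.18) = 4.49 V.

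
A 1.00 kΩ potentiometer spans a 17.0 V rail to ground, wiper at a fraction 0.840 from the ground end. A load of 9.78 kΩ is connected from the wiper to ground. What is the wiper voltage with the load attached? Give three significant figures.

V ≈ 14.1 V

The wiper splits the pot into (1−α)R = 160.0 Ω above and αR = 840.0 Ω below.
Lower section ‖ load = 773.6 Ω.
V_wiper = 17.0 × 773.6/(160.0 + 773.6) = 14.1 V.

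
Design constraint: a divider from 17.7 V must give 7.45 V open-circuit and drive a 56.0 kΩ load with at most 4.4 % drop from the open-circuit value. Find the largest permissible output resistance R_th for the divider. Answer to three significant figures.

R_th ≤ 2.58 kΩ

Loading drop = R_th/(R_th + R_L) ≤ 0.0440, so R_th ≤ R_L · ε/(1−ε) = 56.0 kΩ × 0.0440/0.9560 = 2.58 kΩ.
(Any R1, R2 with R2/(R1+R2) = 0.421 and R1‖R2 ≤ 2.58 kΩ will meet the spec.)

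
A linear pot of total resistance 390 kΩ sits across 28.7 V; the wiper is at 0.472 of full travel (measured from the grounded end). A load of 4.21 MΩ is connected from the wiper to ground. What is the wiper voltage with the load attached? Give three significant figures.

The wiper splits the pot into (1−α)R = 205.9 kΩ above and αR = 184.1 kΩ below.
Lower section ‖ load = 176.4 kΩ.
V_wiper = 28.7 × 176.4/(205.9 + 176.4) = 13.2 V.

V ≈ 13.2 V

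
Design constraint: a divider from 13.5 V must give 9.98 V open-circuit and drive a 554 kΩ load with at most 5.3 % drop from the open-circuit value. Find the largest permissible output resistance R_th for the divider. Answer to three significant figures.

R_th ≤ 31.0 kΩ

Loading drop = R_th/(R_th + R_L) ≤ 0.0530, so R_th ≤ R_L · ε/(1−ε) = 554 kΩ × 0.0530/0.9470 = 31.0 kΩ.
(Any R1, R2 with R2/(R1+R2) = 0.739 and R1‖R2 ≤ 31.0 kΩ will meet the spec.)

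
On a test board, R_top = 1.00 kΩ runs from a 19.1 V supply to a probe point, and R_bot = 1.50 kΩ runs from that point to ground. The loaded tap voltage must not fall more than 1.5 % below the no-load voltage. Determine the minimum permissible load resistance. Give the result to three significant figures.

R_L(min) ≈ 39.4 kΩ

Output resistance R_th = R_top‖R_bot = (1000 × 1500)/2500 = 600.0 Ω.
The fractional drop is R_th/(R_th + R_L); requiring this ≤ 0.0150 gives R_L ≥ R_th(1/0.0150 − 1) = 600.0 × 65.67 = 39.4 kΩ.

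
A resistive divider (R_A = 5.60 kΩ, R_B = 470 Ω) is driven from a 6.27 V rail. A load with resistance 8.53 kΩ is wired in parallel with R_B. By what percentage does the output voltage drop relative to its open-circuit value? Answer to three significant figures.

4.84 %

The divider's output (Thévenin) resistance is R_A‖R_B = 433.6 Ω.
Fractional drop under load = R_th/(R_th + R_L) = 433.6 / (433.6 + 8530) = 0.04837.
So the output falls by 4.84 %.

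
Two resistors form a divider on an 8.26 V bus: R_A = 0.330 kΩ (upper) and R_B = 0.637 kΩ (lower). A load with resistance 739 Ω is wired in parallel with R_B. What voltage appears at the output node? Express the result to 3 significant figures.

V_out ≈ 4.20 V

The load sits in parallel with R_B: R_B‖R_L = (637 × 739) / (637 + 739) = 342.1 Ω.
V_out = 8.26 × 342.1 / (330 + 342.1) = 8.26 × 342.1/672.1 = 4.20 V.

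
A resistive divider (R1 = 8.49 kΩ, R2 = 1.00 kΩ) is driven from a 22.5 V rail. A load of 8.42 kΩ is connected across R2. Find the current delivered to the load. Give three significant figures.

R2‖R_L = 0.8938 kΩ; V_out = 22.5 × 0.8938/9.384 = 2.143 V.
I_L = V_out / R_L = 2.143 / 8.42 kΩ = 0.255 mA.

I_L ≈ 0.255 mA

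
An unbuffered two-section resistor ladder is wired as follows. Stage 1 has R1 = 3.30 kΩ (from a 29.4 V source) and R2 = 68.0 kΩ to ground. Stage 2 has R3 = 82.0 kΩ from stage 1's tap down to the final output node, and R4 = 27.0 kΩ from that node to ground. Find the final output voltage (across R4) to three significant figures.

V_out ≈ 6.75 V

Stage 2 presents R3+R4 = 109.0 kΩ as a load on stage 1's tap.
Stage 1's lower leg becomes R2‖(R3+R4) = 41.88 kΩ, so V_mid = 29.4 × 41.88/45.18 = 27.25 V.
Stage 2 is itself unloaded: V_out = V_mid × R4/(R3+R4) = 27.25 × 27.0/109.0 = 6.75 V.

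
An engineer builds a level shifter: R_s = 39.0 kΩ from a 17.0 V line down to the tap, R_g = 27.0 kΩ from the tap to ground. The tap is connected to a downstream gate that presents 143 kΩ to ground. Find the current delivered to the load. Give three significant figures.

I_L ≈ 0.0438 mA

R_g‖R_L = 22.71 kΩ; V_out = 17.0 × 22.71/61.71 = 6.257 V.
I_L = V_out / R_L = 6.257 / 143 kΩ = 0.0438 mA.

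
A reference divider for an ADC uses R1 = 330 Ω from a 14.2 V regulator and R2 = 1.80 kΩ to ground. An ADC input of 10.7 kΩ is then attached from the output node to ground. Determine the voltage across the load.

The load sits in parallel with R2: R2‖R_L = (1800 × 10700) / (1800 + 10700) = 1541 Ω.
V_out = 14.2 × 1541 / (330 + 1541) = 14.2 × 1541/1871 = 11.7 V.

V_out ≈ 11.7 V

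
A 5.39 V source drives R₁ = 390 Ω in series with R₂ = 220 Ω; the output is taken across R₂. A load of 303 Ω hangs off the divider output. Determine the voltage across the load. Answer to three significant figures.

The load sits in parallel with R₂: R₂‖R_L = (220 × 303) / (220 + 303) = 127.5 Ω.
V_out = 5.39 × 127.5 / (390 + 127.5) = 5.39 × 127.5/517.5 = 1.33 V.

V_out ≈ 1.33 V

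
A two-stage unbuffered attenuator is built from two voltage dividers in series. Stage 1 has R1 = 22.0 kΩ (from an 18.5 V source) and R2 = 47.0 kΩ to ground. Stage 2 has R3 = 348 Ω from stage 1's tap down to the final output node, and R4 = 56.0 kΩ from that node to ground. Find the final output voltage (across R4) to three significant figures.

Stage 2 presents R3+R4 = 56350 Ω as a load on stage 1's tap.
Stage 1's lower leg becomes R2‖(R3+R4) = 25630 Ω, so V_mid = 18.5 × 25630/47630 = 9.954 V.
Stage 2 is itself unloaded: V_out = V_mid × R4/(R3+R4) = 9.954 × 56000/56350 = 9.89 V.

V_out ≈ 9.89 V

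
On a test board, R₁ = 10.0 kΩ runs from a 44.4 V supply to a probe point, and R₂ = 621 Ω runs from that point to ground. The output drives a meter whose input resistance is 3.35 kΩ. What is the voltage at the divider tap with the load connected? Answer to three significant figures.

The load sits in parallel with R₂: R₂‖R_L = (621 × 3350) / (621 + 3350) = 523.9 Ω.
V_out = 44.4 × 523.9 / (10000 + 523.9) = 44.4 × 523.9/10520 = 2.21 V.

V_out ≈ 2.21 V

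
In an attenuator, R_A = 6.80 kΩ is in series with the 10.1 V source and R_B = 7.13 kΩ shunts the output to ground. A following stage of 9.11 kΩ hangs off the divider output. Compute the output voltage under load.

The load sits in parallel with R_B: R_B‖R_L = (7.13 × 9.11) / (7.13 + 9.11) = 4.000 kΩ.
V_out = 10.1 × 4.000 / (6.80 + 4.000) = 10.1 × 4.000/10.80 = 3.74 V.

V_out ≈ 3.74 V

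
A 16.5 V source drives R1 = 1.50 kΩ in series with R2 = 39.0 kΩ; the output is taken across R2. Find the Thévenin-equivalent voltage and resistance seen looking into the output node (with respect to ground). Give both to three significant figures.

V_th is the open-circuit tap voltage: 16.5 × 39.0/(1.50 + 39.0) = 15.9 V.
With the supply zeroed, R1 and R2 appear in parallel from the tap: R_th = R1‖R2 = (1.50 × 39.0)/40.50 = 1.44 kΩ.

V_th = 15.9 V, R_th = 1.44 kΩ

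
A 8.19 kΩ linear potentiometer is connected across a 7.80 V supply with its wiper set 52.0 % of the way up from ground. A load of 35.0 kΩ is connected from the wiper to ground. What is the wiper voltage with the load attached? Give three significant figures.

The wiper splits the pot into (1−α)R = 3.931 kΩ above and αR = 4.259 kΩ below.
Lower section ‖ load = 3.797 kΩ.
V_wiper = 7.80 × 3.797/(3.931 + 3.797) = 3.83 V.

V ≈ 3.83 V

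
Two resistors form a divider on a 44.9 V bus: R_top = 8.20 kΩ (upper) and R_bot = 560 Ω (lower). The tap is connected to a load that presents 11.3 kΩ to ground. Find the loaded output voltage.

V_out ≈ 2.74 V

The load sits in parallel with R_bot: R_bot‖R_L = (560 × 11300) / (560 + 11300) = 533.6 Ω.
V_out = 44.9 × 533.6 / (8200 + 533.6) = 44.9 × 533.6/8734 = 2.74 V.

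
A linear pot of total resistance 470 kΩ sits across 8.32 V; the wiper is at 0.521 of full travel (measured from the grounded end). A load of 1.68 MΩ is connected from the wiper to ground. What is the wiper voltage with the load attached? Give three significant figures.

The wiper splits the pot into (1−α)R = 225.1 kΩ above and αR = 244.9 kΩ below.
Lower section ‖ load = 213.7 kΩ.
V_wiper = 8.32 × 213.7/(225.1 + 213.7) = 4.05 V.

V ≈ 4.05 V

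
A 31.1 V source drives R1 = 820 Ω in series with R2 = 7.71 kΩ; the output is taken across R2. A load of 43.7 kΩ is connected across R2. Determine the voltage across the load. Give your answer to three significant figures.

The load sits in parallel with R2: R2‖R_L = (7710 × 43700) / (7710 + 43700) = 6554 Ω.
V_out = 31.1 × 6554 / (820 + 6554) = 31.1 × 6554/7374 = 27.6 V.

V_out ≈ 27.6 V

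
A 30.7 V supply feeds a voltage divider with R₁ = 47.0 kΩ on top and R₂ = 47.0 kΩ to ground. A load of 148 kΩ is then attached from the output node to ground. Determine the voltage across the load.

V_out ≈ 13.2 V

The load sits in parallel with R₂: R₂‖R_L = (47.0 × 148) / (47.0 + 148) = 35.67 kΩ.
V_out = 30.7 × 35.67 / (47.0 + 35.67) = 30.7 × 35.67/82.67 = 13.2 V.
(Unloaded it would have been 15.3 V.)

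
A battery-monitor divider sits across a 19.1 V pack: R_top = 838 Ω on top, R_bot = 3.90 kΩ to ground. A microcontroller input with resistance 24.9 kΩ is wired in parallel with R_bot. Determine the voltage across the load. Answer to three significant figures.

V_out ≈ 15.3 V

The load sits in parallel with R_bot: R_bot‖R_L = (3900 × 24900) / (3900 + 24900) = 3372 Ω.
V_out = 19.1 × 3372 / (838 + 3372) = 19.1 × 3372/4210 = 15.3 V.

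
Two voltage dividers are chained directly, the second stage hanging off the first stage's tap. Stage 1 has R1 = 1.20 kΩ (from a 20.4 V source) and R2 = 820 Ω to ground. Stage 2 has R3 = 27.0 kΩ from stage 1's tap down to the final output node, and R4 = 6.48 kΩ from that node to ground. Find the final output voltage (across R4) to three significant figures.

V_out ≈ 1.58 V

Stage 2 presents R3+R4 = 33480 Ω as a load on stage 1's tap.
Stage 1's lower leg becomes R2‖(R3+R4) = 800.4 Ω, so V_mid = 20.4 × 800.4/2000 = 8.162 V.
Stage 2 is itself unloaded: V_out = V_mid × R4/(R3+R4) = 8.162 × 6480/33480 = 1.58 V.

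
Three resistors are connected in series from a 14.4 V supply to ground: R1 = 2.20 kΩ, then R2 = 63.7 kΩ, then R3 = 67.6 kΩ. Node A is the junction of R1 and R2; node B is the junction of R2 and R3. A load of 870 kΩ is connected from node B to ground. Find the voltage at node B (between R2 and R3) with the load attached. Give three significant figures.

V ≈ 7.02 V

At node B, R3 is in parallel with the load: R3‖R_L = 62.73 kΩ.
Below node A the resistance is R2 + (R3‖R_L) = 126.4 kΩ, so V_A = 14.4 × 126.4/128.6 = 14.15 V.
Then V_B = V_A × (R3‖R_L)/(R2 + R3‖R_L) = 14.15 × 62.73/126.4 = 7.02 V.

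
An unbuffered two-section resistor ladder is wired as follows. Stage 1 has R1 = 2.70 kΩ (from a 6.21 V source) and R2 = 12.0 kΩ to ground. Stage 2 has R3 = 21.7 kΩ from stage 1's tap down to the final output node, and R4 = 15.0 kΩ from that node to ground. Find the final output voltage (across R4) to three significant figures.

V_out ≈ 1.95 V

Stage 2 presents R3+R4 = 36.70 kΩ as a load on stage 1's tap.
Stage 1's lower leg becomes R2‖(R3+R4) = 9.043 kΩ, so V_mid = 6.21 × 9.043/11.74 = 4.782 V.
Stage 2 is itself unloaded: V_out = V_mid × R4/(R3+R4) = 4.782 × 15.0/36.70 = 1.95 V.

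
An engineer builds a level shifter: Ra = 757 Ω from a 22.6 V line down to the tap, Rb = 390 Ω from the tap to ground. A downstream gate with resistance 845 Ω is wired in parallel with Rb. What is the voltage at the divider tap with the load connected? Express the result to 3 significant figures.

V_out ≈ 5.89 V

The load sits in parallel with Rb: Rb‖R_L = (390 × 845) / (390 + 845) = 266.8 Ω.
V_out = 22.6 × 266.8 / (757 + 266.8) = 22.6 × 266.8/1024 = 5.89 V.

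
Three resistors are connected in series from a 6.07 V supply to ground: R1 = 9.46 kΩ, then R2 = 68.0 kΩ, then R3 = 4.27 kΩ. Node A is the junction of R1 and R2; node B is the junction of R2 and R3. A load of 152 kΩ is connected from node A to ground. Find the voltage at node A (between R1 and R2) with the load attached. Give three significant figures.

V ≈ 5.09 V

Below node A the series string R2+R3 = 72.27 kΩ sits in parallel with the 152 kΩ load: 48.98 kΩ.
V_A = 6.07 × 48.98/(9.46 + 48.98) = 5.09 V.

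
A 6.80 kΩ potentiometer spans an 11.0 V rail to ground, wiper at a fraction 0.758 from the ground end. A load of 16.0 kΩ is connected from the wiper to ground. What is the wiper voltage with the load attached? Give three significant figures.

The wiper splits the pot into (1−α)R = 1.646 kΩ above and αR = 5.154 kΩ below.
Lower section ‖ load = 3.898 kΩ.
V_wiper = 11.0 × 3.898/(1.646 + 3.898) = 7.73 V.

V ≈ 7.73 V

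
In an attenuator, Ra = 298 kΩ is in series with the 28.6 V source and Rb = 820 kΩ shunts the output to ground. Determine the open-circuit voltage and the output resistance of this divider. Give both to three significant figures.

V_th = 21.0 V, R_th = 219 kΩ

V_th is the open-circuit tap voltage: 28.6 × 820/(298 + 820) = 21.0 V.
With the supply zeroed, Ra and Rb appear in parallel from the tap: R_th = Ra‖Rb = (298 × 820)/1118 = 219 kΩ.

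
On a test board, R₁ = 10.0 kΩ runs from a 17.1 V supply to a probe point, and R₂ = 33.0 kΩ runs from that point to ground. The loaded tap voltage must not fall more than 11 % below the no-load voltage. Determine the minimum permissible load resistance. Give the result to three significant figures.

R_L(min) ≈ 62.1 kΩ

Output resistance R_th = R₁‖R₂ = (10.0 × 33.0)/43.00 = 7.674 kΩ.
The fractional drop is R_th/(R_th + R_L); requiring this ≤ 0.110 gives R_L ≥ R_th(1/0.110 − 1) = 7.674 × 8.091 = 62.1 kΩ.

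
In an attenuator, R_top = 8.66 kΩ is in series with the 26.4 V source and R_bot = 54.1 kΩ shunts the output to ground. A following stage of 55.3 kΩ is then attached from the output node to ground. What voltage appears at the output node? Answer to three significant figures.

The load sits in parallel with R_bot: R_bot‖R_L = (54.1 × 55.3) / (54.1 + 55.3) = 27.35 kΩ.
V_out = 26.4 × 27.35 / (8.66 + 27.35) = 26.4 × 27.35/36.01 = 20.1 V.
(Unloaded it would have been 22.8 V.)

V_out ≈ 20.1 V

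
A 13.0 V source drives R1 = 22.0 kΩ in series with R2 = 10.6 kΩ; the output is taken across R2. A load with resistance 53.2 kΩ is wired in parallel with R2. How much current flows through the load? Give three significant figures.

R2‖R_L = 8.839 kΩ; V_out = 13.0 × 8.839/30.84 = 3.726 V.
I_L = V_out / R_L = 3.726 / 53.2 kΩ = 0.0700 mA.

I_L ≈ 0.0700 mA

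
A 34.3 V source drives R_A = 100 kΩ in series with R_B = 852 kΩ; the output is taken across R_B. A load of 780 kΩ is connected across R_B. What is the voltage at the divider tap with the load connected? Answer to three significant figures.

The load sits in parallel with R_B: R_B‖R_L = (852 × 780) / (852 + 780) = 407.2 kΩ.
V_out = 34.3 × 407.2 / (100 + 407.2) = 34.3 × 407.2/507.2 = 27.5 V.
(Unloaded it would have been 30.7 V.)

V_out ≈ 27.5 V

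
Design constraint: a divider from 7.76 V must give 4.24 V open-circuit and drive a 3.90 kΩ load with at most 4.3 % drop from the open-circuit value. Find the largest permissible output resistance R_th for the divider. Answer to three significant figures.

Loading drop = R_th/(R_th + R_L) ≤ 0.0430, so R_th ≤ R_L · ε/(1−ε) = 3.90 kΩ × 0.0430/0.9570 = 175 Ω.
(Any R1, R2 with R2/(R1+R2) = 0.546 and R1‖R2 ≤ 175 Ω will meet the spec.)

R_th ≤ 175 Ω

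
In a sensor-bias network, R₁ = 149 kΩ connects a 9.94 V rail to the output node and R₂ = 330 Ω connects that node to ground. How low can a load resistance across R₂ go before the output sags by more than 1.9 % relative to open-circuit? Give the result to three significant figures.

R_L(min) ≈ 17.0 kΩ

Output resistance R_th = R₁‖R₂ = (149000 × 330)/149300 = 329.3 Ω.
The fractional drop is R_th/(R_th + R_L); requiring this ≤ 0.0190 gives R_L ≥ R_th(1/0.0190 − 1) = 329.3 × 51.63 = 17.0 kΩ.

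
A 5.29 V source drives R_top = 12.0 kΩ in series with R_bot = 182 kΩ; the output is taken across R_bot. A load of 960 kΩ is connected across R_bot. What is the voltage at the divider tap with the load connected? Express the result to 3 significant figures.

V_out ≈ 4.91 V

The load sits in parallel with R_bot: R_bot‖R_L = (182 × 960) / (182 + 960) = 153.0 kΩ.
V_out = 5.29 × 153.0 / (12.0 + 153.0) = 5.29 × 153.0/165.0 = 4.91 V.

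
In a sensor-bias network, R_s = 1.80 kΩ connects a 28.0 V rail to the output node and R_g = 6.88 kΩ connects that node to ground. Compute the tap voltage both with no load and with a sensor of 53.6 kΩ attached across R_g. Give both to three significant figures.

Open-circuit: V = 28.0 × 6.88/(1.80 + 6.88) = 22.2 V.
With the load, R_g becomes R_g‖R_L = 6.097 kΩ, so V = 28.0 × 6.097/7.897 = 21.6 V.

Unloaded: 22.2 V; loaded: 21.6 V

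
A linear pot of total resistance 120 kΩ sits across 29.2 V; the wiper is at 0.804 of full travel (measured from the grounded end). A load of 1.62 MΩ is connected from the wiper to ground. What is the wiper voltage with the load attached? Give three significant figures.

V ≈ 23.2 V

The wiper splits the pot into (1−α)R = 23.52 kΩ above and αR = 96.48 kΩ below.
Lower section ‖ load = 91.06 kΩ.
V_wiper = 29.2 × 91.06/(23.52 + 91.06) = 23.2 V.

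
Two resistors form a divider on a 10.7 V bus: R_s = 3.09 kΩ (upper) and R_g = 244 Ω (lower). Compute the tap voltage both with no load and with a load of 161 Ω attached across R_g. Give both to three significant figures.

Unloaded: 0.783 V; loaded: 0.326 V

Open-circuit: V = 10.7 × 244/(3090 + 244) = 0.783 V.
With the load, R_g becomes R_g‖R_L = 97.00 Ω, so V = 10.7 × 97.00/3187 = 0.326 V.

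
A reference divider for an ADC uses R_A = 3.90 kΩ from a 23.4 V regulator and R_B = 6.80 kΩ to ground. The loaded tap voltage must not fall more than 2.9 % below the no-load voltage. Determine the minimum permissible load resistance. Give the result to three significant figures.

Output resistance R_th = R_A‖R_B = (3.90 × 6.80)/10.70 = 2.479 kΩ.
The fractional drop is R_th/(R_th + R_L); requiring this ≤ 0.0290 gives R_L ≥ R_th(1/0.0290 − 1) = 2.479 × 33.48 = 83.0 kΩ.

R_L(min) ≈ 83.0 kΩ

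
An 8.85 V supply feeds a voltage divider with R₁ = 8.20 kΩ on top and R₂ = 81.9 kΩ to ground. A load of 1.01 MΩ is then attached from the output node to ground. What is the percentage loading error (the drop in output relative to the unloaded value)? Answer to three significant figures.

0.733 %

The divider's output (Thévenin) resistance is R₁‖R₂ = 7.454 kΩ.
Fractional drop under load = R_th/(R_th + R_L) = 7.454 / (7.454 + 1010) = 0.007326.
So the output falls by 0.733 %.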